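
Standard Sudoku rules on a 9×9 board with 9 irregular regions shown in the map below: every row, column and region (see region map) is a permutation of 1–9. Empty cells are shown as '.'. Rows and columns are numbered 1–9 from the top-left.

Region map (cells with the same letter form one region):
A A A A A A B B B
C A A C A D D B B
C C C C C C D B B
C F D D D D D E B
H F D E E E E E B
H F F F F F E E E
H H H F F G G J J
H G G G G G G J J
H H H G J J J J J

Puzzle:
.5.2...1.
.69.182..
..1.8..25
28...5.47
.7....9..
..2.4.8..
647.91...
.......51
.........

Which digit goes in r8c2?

r2c8 = 3 (sole candidate).
r2c9 = 4 (sole candidate).
r5c8 = 6 (sole candidate).
r5c9 = 8 (sole candidate).
r6c8 = 7 (sole candidate).
r6c9 = 3 (sole candidate).
r7c8 = 8 (sole candidate).
r7c9 = 2 (sole candidate).
r9c8 = 9 (sole candidate).
r9c9 = 6 (sole candidate).
r1c7 = 6 (sole candidate).
r1c9 = 9 (sole candidate).
r5c6 = 2 (sole candidate).
r6c2 = 1 (sole candidate).
r6c6 = 6 (sole candidate).
r5c5 = 5 (sole candidate).
r6c4 = 5 (sole candidate).
r7c4 = 3 (sole candidate).
r7c7 = 5 (sole candidate).
r2c4 = 7 (sole candidate).
r5c4 = 1 (sole candidate).
r6c1 = 9 (sole candidate).
r2c1 = 5 (sole candidate).
r5c1 = 3 (sole candidate).
r5c3 = 4 (sole candidate).
r8c1 = 8 (sole candidate).
r9c1 = 1 (sole candidate).
r9c2 = 2 (sole candidate).
r9c3 = 5 (sole candidate).
r3c1 = 4 (sole candidate).
r1c1 = 7 (sole candidate).
r1c5 = 3 (sole candidate).
r1c6 = 4 (sole candidate).
r4c5 = 6 (sole candidate).
r9c5 = 7 (sole candidate).
r9c6 = 3 (sole candidate).
r9c7 = 4 (sole candidate).
r1c3 = 8 (sole candidate).
r3c6 = 9 (sole candidate).
r4c3 = 3 (sole candidate).
r4c4 = 9 (sole candidate).
r4c7 = 1 (sole candidate).
r8c3 = 6 (sole candidate).
r8c4 = 4 (sole candidate).
r8c5 = 2 (sole candidate).
r8c6 = 7 (sole candidate).
r8c7 = 3 (sole candidate).
r9c4 = 8 (sole candidate).
r3c2 = 3 (sole candidate).
r3c4 = 6 (sole candidate).
r3c7 = 7 (sole candidate).
r8c2 = 9: row 8 has {1,2,3,4,5,6,7,8}; col 2 has {1,2,3,4,5,6,7,8}; region has {1,2,3,4,5,6,7,8} → only 9 remains.

9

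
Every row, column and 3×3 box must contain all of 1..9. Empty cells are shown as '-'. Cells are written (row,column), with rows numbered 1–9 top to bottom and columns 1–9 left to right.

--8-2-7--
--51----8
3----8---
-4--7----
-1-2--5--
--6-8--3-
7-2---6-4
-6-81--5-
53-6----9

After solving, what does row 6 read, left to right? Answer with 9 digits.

256981437

(1,2) = 9 (sole candidate).
(7,2) = 8 (sole candidate).
(7,8) = 1 (sole candidate).
(9,5) = 4 (sole candidate).
(9,3) = 1 (sole candidate).
(1,1) = 1 (hidden single in column 1).
(2,1) = 6 (hidden single in column 1).
(8,1) = 4 (hidden single in column 1).
(8,3) = 9 (sole candidate).
(4,3) = 3 (sole candidate).
(5,3) = 7 (sole candidate).
(5,9) = 6 (sole candidate).
(3,3) = 4 (sole candidate).
(4,6) = 6 (hidden single in row 4).
(1,8) = 6 (hidden single in row 1).
(3,5) = 6 (hidden single in row 3).
(4,4) = 5 (hidden single in row 4).
(3,9) = 5 (hidden single in row 3).
(1,9) = 3 (sole candidate).
(1,4) = 4 (sole candidate).
(1,6) = 5 (sole candidate).
(6,4) = 9: row 6 has {3,6,8}; col 4 has {1,2,4,5,6,8}; box has {2,5,6,7,8} → only 9 remains.
(7,4) = 3 (sole candidate).
(7,6) = 9 (sole candidate).
(3,4) = 7 (sole candidate).
(5,5) = 3 (sole candidate).
(5,6) = 4 (sole candidate).
(6,1) = 2: row 6 has {3,6,8,9}; col 1 has {1,3,4,5,6,7}; box has {1,3,4,6,7} → only 2 remains.
(6,2) = 5: row 6 has {2,3,6,8,9}; col 2 has {1,3,4,6,8,9}; box has {1,2,3,4,6,7} → only 5 remains.
(6,6) = 1: row 6 has {2,3,5,6,8,9}; col 6 has {4,5,6,8,9}; box has {2,3,4,5,6,7,8,9} → only 1 remains.
(6,7) = 4: row 6 has {1,2,3,5,6,8,9}; col 7 has {5,6,7}; box has {3,5,6} → only 4 remains.
(6,9) = 7: row 6 has {1,2,3,4,5,6,8,9}; col 9 has {3,4,5,6,8,9}; box has {3,4,5,6} → only 7 remains.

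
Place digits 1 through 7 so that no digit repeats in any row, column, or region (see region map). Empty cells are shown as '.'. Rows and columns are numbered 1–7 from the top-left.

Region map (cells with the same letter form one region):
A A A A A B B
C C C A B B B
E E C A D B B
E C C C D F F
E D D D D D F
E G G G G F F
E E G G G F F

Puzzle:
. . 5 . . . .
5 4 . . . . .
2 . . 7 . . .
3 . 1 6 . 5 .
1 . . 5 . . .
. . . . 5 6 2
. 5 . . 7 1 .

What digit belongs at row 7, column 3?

row 3, column 2 = 6: row 3 has {2,7}; col 2 has {4,5}; region has {1,2,3,5} → only 6 remains.
row 3, column 3 = 3: row 3 has {2,6,7}; col 3 has {1,5}; region has {1,4,5,6} → only 3 remains.
row 3, column 6 = 4: row 3 has {2,3,6,7}; col 6 has {1,5,6}; region has {} → only 4 remains.
row 6, column 3 = 4: row 6 has {2,5,6}; col 3 has {1,3,5}; region has {5,7} → only 4 remains.
row 7, column 1 = 4: row 7 has {1,5,7}; col 1 has {1,2,3,5}; region has {1,2,3,5,6} → only 4 remains.
row 7, column 7 = 3: row 7 has {1,4,5,7}; col 7 has {2}; region has {1,2,5,6} → only 3 remains.
row 1, column 1 = 6: row 1 has {5}; col 1 has {1,2,3,4,5}; region has {5,7} → only 6 remains.
row 3, column 5 = 1: row 3 has {2,3,4,6,7}; col 5 has {5,7}; region has {5} → only 1 remains.
row 3, column 7 = 5: row 3 has {1,2,3,4,6,7}; col 7 has {2,3}; region has {4} → only 5 remains.
row 6, column 1 = 7: row 6 has {2,4,5,6}; col 1 has {1,2,3,4,5,6}; region has {1,2,3,4,5,6} → only 7 remains.
row 7, column 4 = 2: row 7 has {1,3,4,5,7}; col 4 has {5,6,7}; region has {4,5,7} → only 2 remains.
row 7, column 3 = 6: row 7 has {1,2,3,4,5,7}; col 3 has {1,3,4,5}; region has {2,4,5,7} → only 6 remains.

6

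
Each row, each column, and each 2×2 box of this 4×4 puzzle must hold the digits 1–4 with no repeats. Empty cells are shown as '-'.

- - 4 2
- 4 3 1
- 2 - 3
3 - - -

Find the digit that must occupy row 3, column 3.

1

row 1, column 1 = 1: row 1 has {2,4}; col 1 has {3}; box has {4} → only 1 remains.
row 1, column 2 = 3: row 1 has {1,2,4}; col 2 has {2,4}; box has {1,4} → only 3 remains.
row 2, column 1 = 2: row 2 has {1,3,4}; col 1 has {1,3}; box has {1,3,4} → only 2 remains.
row 3, column 1 = 4: row 3 has {2,3}; col 1 has {1,2,3}; box has {2,3} → only 4 remains.
row 3, column 3 = 1: row 3 has {2,3,4}; col 3 has {3,4}; box has {3} → only 1 remains.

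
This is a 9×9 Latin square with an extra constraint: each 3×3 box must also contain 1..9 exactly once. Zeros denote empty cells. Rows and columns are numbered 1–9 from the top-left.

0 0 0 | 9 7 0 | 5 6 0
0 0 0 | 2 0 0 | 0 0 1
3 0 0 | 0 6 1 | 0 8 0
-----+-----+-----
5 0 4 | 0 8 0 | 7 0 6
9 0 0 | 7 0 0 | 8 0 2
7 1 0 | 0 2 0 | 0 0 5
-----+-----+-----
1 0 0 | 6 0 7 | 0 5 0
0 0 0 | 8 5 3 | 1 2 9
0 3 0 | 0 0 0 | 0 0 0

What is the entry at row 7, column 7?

3

row 4, column 2 = 2: row 4 has {4,5,6,7,8}; col 2 has {1,3}; box has {1,4,5,7,9} → only 2 remains.
row 4, column 6 = 9: row 4 has {2,4,5,6,7,8}; col 6 has {1,3,7}; box has {2,7,8} → only 9 remains.
row 5, column 2 = 6: row 5 has {2,7,8,9}; col 2 has {1,2,3}; box has {1,2,4,5,7,9} → only 6 remains.
row 5, column 3 = 3: row 5 has {2,6,7,8,9}; col 3 has {4}; box has {1,2,4,5,6,7,9} → only 3 remains.
row 6, column 3 = 8: row 6 has {1,2,5,7}; col 3 has {3,4}; box has {1,2,3,4,5,6,7,9} → only 8 remains.
row 1, column 3 = 1: in row 1, 1 can only go here (every other open cell in that row sees a 1).
row 1, column 9 = 3: in row 1, 3 can only go here (every other open cell in that row sees a 3).
row 1, column 1 = 2: in row 1, 2 can only go here (every other open cell in that row sees a 2).
row 2, column 5 = 3: in row 2, 3 can only go here (every other open cell in that row sees a 3).
row 3, column 7 = 2: in row 3, 2 can only go here (every other open cell in that row sees a 2).
row 5, column 6 = 5: in row 5, 5 can only go here (every other open cell in that row sees a 5).
row 6, column 6 = 6: in row 6, 6 can only go here (every other open cell in that row sees a 6).
row 7, column 3 = 2: in row 7, 2 can only go here (every other open cell in that row sees a 2).
row 7, column 7 = 3: in row 7, 3 can only go here (every other open cell in that row sees a 3).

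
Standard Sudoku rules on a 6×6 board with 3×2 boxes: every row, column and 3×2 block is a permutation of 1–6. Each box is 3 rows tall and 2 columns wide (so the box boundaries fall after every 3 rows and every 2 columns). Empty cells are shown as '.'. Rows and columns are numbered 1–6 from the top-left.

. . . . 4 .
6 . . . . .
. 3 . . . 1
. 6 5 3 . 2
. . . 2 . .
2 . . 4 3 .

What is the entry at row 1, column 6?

row 4, column 5 = 1: row 4 has {2,3,5,6}; col 5 has {3,4}; box has {2,3} → only 1 remains.
row 4, column 1 = 4: row 4 has {1,2,3,5,6}; col 1 has {2,6}; box has {2,6} → only 4 remains.
row 3, column 1 = 5: row 3 has {1,3}; col 1 has {2,4,6}; box has {3,6} → only 5 remains.
row 3, column 4 = 6: row 3 has {1,3,5}; col 4 has {2,3,4}; box has {} → only 6 remains.
row 3, column 5 = 2: row 3 has {1,3,5,6}; col 5 has {1,3,4}; box has {1,4} → only 2 remains.
row 1, column 1 = 1: row 1 has {4}; col 1 has {2,4,5,6}; box has {3,5,6} → only 1 remains.
row 1, column 2 = 2: row 1 has {1,4}; col 2 has {3,6}; box has {1,3,5,6} → only 2 remains.
row 1, column 3 = 3: row 1 has {1,2,4}; col 3 has {5}; box has {6} → only 3 remains.
row 1, column 4 = 5: row 1 has {1,2,3,4}; col 4 has {2,3,4,6}; box has {3,6} → only 5 remains.
row 1, column 6 = 6: row 1 has {1,2,3,4,5}; col 6 has {1,2}; box has {1,2,4} → only 6 remains.

6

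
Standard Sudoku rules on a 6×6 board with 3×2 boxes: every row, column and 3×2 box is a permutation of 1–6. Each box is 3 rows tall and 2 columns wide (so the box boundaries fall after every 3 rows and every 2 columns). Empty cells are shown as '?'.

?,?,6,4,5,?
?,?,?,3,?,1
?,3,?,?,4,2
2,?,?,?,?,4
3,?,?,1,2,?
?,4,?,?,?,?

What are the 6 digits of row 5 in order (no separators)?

r1c1 = 1: row 1 has {4,5,6}; col 1 has {2,3}; box has {3} → only 1 remains.
r1c2 = 2: row 1 has {1,4,5,6}; col 2 has {3,4}; box has {1,3} → only 2 remains.
r1c6 = 3: row 1 has {1,2,4,5,6}; col 6 has {1,2,4}; box has {1,2,4,5} → only 3 remains.
r2c5 = 6: row 2 has {1,3}; col 5 has {2,4,5}; box has {1,2,3,4,5} → only 6 remains.
r3c4 = 5: row 3 has {2,3,4}; col 4 has {1,3,4}; box has {3,4,6} → only 5 remains.
r4c4 = 6: row 4 has {2,4}; col 4 has {1,3,4,5}; box has {1} → only 6 remains.
r6c4 = 2: row 6 has {4}; col 4 has {1,3,4,5,6}; box has {1,6} → only 2 remains.
r2c2 = 5: row 2 has {1,3,6}; col 2 has {2,3,4}; box has {1,2,3} → only 5 remains.
r2c3 = 2: row 2 has {1,3,5,6}; col 3 has {6}; box has {3,4,5,6} → only 2 remains.
r3c1 = 6: row 3 has {2,3,4,5}; col 1 has {1,2,3}; box has {1,2,3,5} → only 6 remains.
r3c3 = 1: row 3 has {2,3,4,5,6}; col 3 has {2,6}; box has {2,3,4,5,6} → only 1 remains.
r4c2 = 1: row 4 has {2,4,6}; col 2 has {2,3,4,5}; box has {2,3,4} → only 1 remains.
r4c5 = 3: row 4 has {1,2,4,6}; col 5 has {2,4,5,6}; box has {2,4} → only 3 remains.
r5c2 = 6: row 5 has {1,2,3}; col 2 has {1,2,3,4,5}; box has {1,2,3,4} → only 6 remains.
r5c6 = 5: row 5 has {1,2,3,6}; col 6 has {1,2,3,4}; box has {2,3,4} → only 5 remains.
r6c1 = 5: row 6 has {2,4}; col 1 has {1,2,3,6}; box has {1,2,3,4,6} → only 5 remains.
r6c3 = 3: row 6 has {2,4,5}; col 3 has {1,2,6}; box has {1,2,6} → only 3 remains.
r6c5 = 1: row 6 has {2,3,4,5}; col 5 has {2,3,4,5,6}; box has {2,3,4,5} → only 1 remains.
r6c6 = 6: row 6 has {1,2,3,4,5}; col 6 has {1,2,3,4,5}; box has {1,2,3,4,5} → only 6 remains.
r2c1 = 4: row 2 has {1,2,3,5,6}; col 1 has {1,2,3,5,6}; box has {1,2,3,5,6} → only 4 remains.
r4c3 = 5: row 4 has {1,2,3,4,6}; col 3 has {1,2,3,6}; box has {1,2,3,6} → only 5 remains.
r5c3 = 4: row 5 has {1,2,3,5,6}; col 3 has {1,2,3,5,6}; box has {1,2,3,5,6} → only 4 remains.

364125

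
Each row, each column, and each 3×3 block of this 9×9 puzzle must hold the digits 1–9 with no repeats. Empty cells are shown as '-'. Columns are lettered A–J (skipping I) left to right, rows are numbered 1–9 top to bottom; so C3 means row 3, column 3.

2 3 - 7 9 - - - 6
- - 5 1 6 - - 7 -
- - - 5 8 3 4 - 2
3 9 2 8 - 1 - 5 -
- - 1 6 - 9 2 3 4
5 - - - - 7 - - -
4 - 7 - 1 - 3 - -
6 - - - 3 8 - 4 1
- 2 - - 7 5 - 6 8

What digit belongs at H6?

8

F1 = 4: row 1 has {2,3,6,7,9}; col 6 has {1,3,5,7,8,9}; box has {1,3,5,6,7,8,9} → only 4 remains.
F2 = 2: row 2 has {1,5,6,7}; col 6 has {1,3,4,5,7,8,9}; box has {1,3,4,5,6,7,8,9} → only 2 remains.
E4 = 4: row 4 has {1,2,3,5,8,9}; col 5 has {1,3,6,7,8,9}; box has {1,6,7,8,9} → only 4 remains.
J4 = 7: row 4 has {1,2,3,4,5,8,9}; col 9 has {1,2,4,6,8}; box has {2,3,4,5} → only 7 remains.
E5 = 5: row 5 has {1,2,3,4,6,9}; col 5 has {1,3,4,6,7,8,9}; box has {1,4,6,7,8,9} → only 5 remains.
E6 = 2: row 6 has {5,7}; col 5 has {1,3,4,5,6,7,8,9}; box has {1,4,5,6,7,8,9} → only 2 remains.
J6 = 9: row 6 has {2,5,7}; col 9 has {1,2,4,6,7,8}; box has {2,3,4,5,7} → only 9 remains.
F7 = 6: row 7 has {1,3,4,7}; col 6 has {1,2,3,4,5,7,8,9}; box has {1,3,5,7,8} → only 6 remains.
J7 = 5: row 7 has {1,3,4,6,7}; col 9 has {1,2,4,6,7,8,9}; box has {1,3,4,6,8} → only 5 remains.
B8 = 5: row 8 has {1,3,4,6,8}; col 2 has {2,3,9}; box has {2,4,6,7} → only 5 remains.
C8 = 9: row 8 has {1,3,4,5,6,8}; col 3 has {1,2,5,7}; box has {2,4,5,6,7} → only 9 remains.
D8 = 2: row 8 has {1,3,4,5,6,8,9}; col 4 has {1,5,6,7,8}; box has {1,3,5,6,7,8} → only 2 remains.
G8 = 7: row 8 has {1,2,3,4,5,6,8,9}; col 7 has {2,3,4}; box has {1,3,4,5,6,8} → only 7 remains.
A9 = 1: row 9 has {2,5,6,7,8}; col 1 has {2,3,4,5,6}; box has {2,4,5,6,7,9} → only 1 remains.
C9 = 3: row 9 has {1,2,5,6,7,8}; col 3 has {1,2,5,7,9}; box has {1,2,4,5,6,7,9} → only 3 remains.
G9 = 9: row 9 has {1,2,3,5,6,7,8}; col 7 has {2,3,4,7}; box has {1,3,4,5,6,7,8} → only 9 remains.
C1 = 8: row 1 has {2,3,4,6,7,9}; col 3 has {1,2,3,5,7,9}; box has {2,3,5} → only 8 remains.
H1 = 1: row 1 has {2,3,4,6,7,8,9}; col 8 has {3,4,5,6,7}; box has {2,4,6,7} → only 1 remains.
A2 = 9: row 2 has {1,2,5,6,7}; col 1 has {1,2,3,4,5,6}; box has {2,3,5,8} → only 9 remains.
B2 = 4: row 2 has {1,2,5,6,7,9}; col 2 has {2,3,5,9}; box has {2,3,5,8,9} → only 4 remains.
G2 = 8: row 2 has {1,2,4,5,6,7,9}; col 7 has {2,3,4,7,9}; box has {1,2,4,6,7} → only 8 remains.
J2 = 3: row 2 has {1,2,4,5,6,7,8,9}; col 9 has {1,2,4,5,6,7,8,9}; box has {1,2,4,6,7,8} → only 3 remains.
A3 = 7: row 3 has {2,3,4,5,8}; col 1 has {1,2,3,4,5,6,9}; box has {2,3,4,5,8,9} → only 7 remains.
C3 = 6: row 3 has {2,3,4,5,7,8}; col 3 has {1,2,3,5,7,8,9}; box has {2,3,4,5,7,8,9} → only 6 remains.
H3 = 9: row 3 has {2,3,4,5,6,7,8}; col 8 has {1,3,4,5,6,7}; box has {1,2,3,4,6,7,8} → only 9 remains.
G4 = 6: row 4 has {1,2,3,4,5,7,8,9}; col 7 has {2,3,4,7,8,9}; box has {2,3,4,5,7,9} → only 6 remains.
A5 = 8: row 5 has {1,2,3,4,5,6,9}; col 1 has {1,2,3,4,5,6,7,9}; box has {1,2,3,5,9} → only 8 remains.
B5 = 7: row 5 has {1,2,3,4,5,6,8,9}; col 2 has {2,3,4,5,9}; box has {1,2,3,5,8,9} → only 7 remains.
B6 = 6: row 6 has {2,5,7,9}; col 2 has {2,3,4,5,7,9}; box has {1,2,3,5,7,8,9} → only 6 remains.
C6 = 4: row 6 has {2,5,6,7,9}; col 3 has {1,2,3,5,6,7,8,9}; box has {1,2,3,5,6,7,8,9} → only 4 remains.
D6 = 3: row 6 has {2,4,5,6,7,9}; col 4 has {1,2,5,6,7,8}; box has {1,2,4,5,6,7,8,9} → only 3 remains.
G6 = 1: row 6 has {2,3,4,5,6,7,9}; col 7 has {2,3,4,6,7,8,9}; box has {2,3,4,5,6,7,9} → only 1 remains.
H6 = 8: row 6 has {1,2,3,4,5,6,7,9}; col 8 has {1,3,4,5,6,7,9}; box has {1,2,3,4,5,6,7,9} → only 8 remains.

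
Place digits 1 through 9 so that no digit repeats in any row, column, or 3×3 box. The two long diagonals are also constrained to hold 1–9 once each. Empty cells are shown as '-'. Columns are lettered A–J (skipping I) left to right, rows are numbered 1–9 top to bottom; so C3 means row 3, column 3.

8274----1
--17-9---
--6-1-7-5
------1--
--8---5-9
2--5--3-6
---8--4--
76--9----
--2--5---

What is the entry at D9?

E1 = 5 (hidden single in row 1).
B9 = 8 (hidden single in column 2).
D4 = 9 (hidden single in column 4).
Singles propagation stalls before the target is settled. Branch on F1 (candidates {3,6}).
  Try F1 = 6: this forces G1=9, H1=3, G9=6; then row 2 has no cell left for 6 — contradiction.
So F1 = 3.
D3 = 2 (sole candidate).
F3 = 8 (sole candidate).
E2 = 6 (sole candidate).
A4 = 6 (hidden single in row 4).
H2 = 8 (hidden single in anti-diagonal).
G2 = 2 (sole candidate).
G8 = 8 (sole candidate).
E6 = 8 (hidden single in row 6).
J4 = 8 (hidden single in row 4).
J2 = 4 (hidden single in column 9).
H3 = 3 (hidden single in box 3).
Singles propagation stalls before the target is settled. Branch on A2 (candidates {3,5}).
  Try A2 = 3: this forces B2=5, C4=5; then row 8 has no cell left for 5 — contradiction.
So A2 = 5.
B2 = 3 (sole candidate).
E5 = 2 (sole candidate).
J9 = 7 (sole candidate).
F4 = 4 (sole candidate).
F6 = 1 (sole candidate).
F8 = 2 (sole candidate).
H8 = 5 (sole candidate).
J8 = 3 (sole candidate).
J7 = 2 (sole candidate).
C8 = 4 (sole candidate).
D8 = 1 (sole candidate).
C6 = 9 (sole candidate).
C7 = 3 (sole candidate).
E7 = 7 (sole candidate).
F7 = 6 (sole candidate).
A9 = 9 (sole candidate).
D9 = 3: row 9 has {2,5,7,8,9}; col 4 has {1,2,4,5,7,8,9}; box has {1,2,5,6,7,8,9} → only 3 remains.

3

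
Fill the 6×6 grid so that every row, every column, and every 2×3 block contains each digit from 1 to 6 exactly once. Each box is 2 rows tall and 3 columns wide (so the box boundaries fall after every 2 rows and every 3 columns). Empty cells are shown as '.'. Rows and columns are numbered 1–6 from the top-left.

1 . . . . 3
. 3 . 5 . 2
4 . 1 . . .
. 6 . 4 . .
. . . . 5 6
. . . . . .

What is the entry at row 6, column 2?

1

row 1, column 4 = 6 (sole candidate).
row 1, column 5 = 4 (sole candidate).
row 2, column 1 = 6 (sole candidate).
row 2, column 3 = 4 (sole candidate).
row 2, column 5 = 1 (sole candidate).
row 3, column 6 = 5 (sole candidate).
row 4, column 6 = 1 (sole candidate).
row 6, column 6 = 4 (sole candidate).
row 3, column 2 = 2 (sole candidate).
row 3, column 4 = 3 (sole candidate).
row 3, column 5 = 6 (sole candidate).
row 4, column 5 = 2 (sole candidate).
row 6, column 5 = 3 (sole candidate).
row 1, column 2 = 5 (sole candidate).
row 1, column 3 = 2 (sole candidate).
row 5, column 3 = 3 (sole candidate).
row 6, column 2 = 1: row 6 has {3,4}; col 2 has {2,3,5,6}; box has {3} → only 1 remains.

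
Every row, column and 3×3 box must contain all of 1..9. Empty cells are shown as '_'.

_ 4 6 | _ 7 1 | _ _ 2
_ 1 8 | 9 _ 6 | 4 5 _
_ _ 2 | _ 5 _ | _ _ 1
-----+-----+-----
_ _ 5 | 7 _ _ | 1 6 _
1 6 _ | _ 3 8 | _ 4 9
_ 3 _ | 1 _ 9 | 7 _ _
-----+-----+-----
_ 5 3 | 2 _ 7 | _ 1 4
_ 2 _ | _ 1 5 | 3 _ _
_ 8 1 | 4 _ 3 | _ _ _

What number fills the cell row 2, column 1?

row 2, column 5 = 2 (sole candidate).
row 3, column 6 = 4 (sole candidate).
row 4, column 2 = 9 (sole candidate).
row 4, column 5 = 4 (sole candidate).
row 4, column 6 = 2 (sole candidate).
row 5, column 3 = 7 (sole candidate).
row 5, column 4 = 5 (sole candidate).
row 5, column 7 = 2 (sole candidate).
row 6, column 3 = 4 (sole candidate).
row 6, column 5 = 6 (sole candidate).
row 6, column 8 = 8 (sole candidate).
row 6, column 9 = 5 (sole candidate).
row 8, column 3 = 9 (sole candidate).
row 8, column 8 = 7 (sole candidate).
row 9, column 5 = 9 (sole candidate).
row 9, column 8 = 2 (sole candidate).
row 9, column 9 = 6 (sole candidate).
row 3, column 2 = 7 (sole candidate).
row 4, column 1 = 8 (sole candidate).
row 4, column 9 = 3 (sole candidate).
row 6, column 1 = 2 (sole candidate).
row 7, column 1 = 6 (sole candidate).
row 7, column 5 = 8 (sole candidate).
row 7, column 7 = 9 (sole candidate).
row 8, column 1 = 4 (sole candidate).
row 8, column 4 = 6 (sole candidate).
row 8, column 9 = 8 (sole candidate).
row 9, column 1 = 7 (sole candidate).
row 9, column 7 = 5 (sole candidate).
row 1, column 7 = 8 (sole candidate).
row 2, column 1 = 3: row 2 has {1,2,4,5,6,8,9}; col 1 has {1,2,4,6,7,8}; box has {1,2,4,6,7,8} → only 3 remains.

3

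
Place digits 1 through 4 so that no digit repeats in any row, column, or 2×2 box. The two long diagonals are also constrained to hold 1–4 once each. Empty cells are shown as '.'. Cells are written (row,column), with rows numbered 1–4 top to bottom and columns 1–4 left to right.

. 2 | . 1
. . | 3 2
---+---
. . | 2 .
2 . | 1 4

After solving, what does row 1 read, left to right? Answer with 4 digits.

3241

(1,1) = 3: row 1 has {1,2}; col 1 has {2}; box has {2}; main diagonal has {2,4} → only 3 remains.
(1,3) = 4: row 1 has {1,2,3}; col 3 has {1,2,3}; box has {1,2,3} → only 4 remains.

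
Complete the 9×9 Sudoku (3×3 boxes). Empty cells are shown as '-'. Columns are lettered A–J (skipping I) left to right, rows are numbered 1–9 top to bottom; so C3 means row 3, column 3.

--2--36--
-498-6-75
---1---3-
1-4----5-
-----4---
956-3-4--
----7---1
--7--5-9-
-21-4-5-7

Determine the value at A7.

A2 = 3: row 2 has {4,5,6,7,8,9}; col 1 has {1,9}; box has {2,4,9} → only 3 remains.
E2 = 2: row 2 has {3,4,5,6,7,8,9}; col 5 has {3,4,7}; box has {1,3,6,8} → only 2 remains.
G2 = 1: row 2 has {2,3,4,5,6,7,8,9}; col 7 has {4,5,6}; box has {3,5,6,7} → only 1 remains.
B1 = 1: in row 1, 1 can only go here (every other open cell in that row sees a 1).
J3 = 4: in row 3, 4 can only go here (every other open cell in that row sees a 4).
H1 = 8: row 1 has {1,2,3,6}; col 8 has {3,5,7,9}; box has {1,3,4,5,6,7} → only 8 remains.
J1 = 9: row 1 has {1,2,3,6,8}; col 9 has {1,4,5,7}; box has {1,3,4,5,6,7,8} → only 9 remains.
G3 = 2: row 3 has {1,3,4}; col 7 has {1,4,5,6}; box has {1,3,4,5,6,7,8,9} → only 2 remains.
H9 = 6: row 9 has {1,2,4,5,7}; col 8 has {3,5,7,8,9}; box has {1,5,7,9} → only 6 remains.
E1 = 5: row 1 has {1,2,3,6,8,9}; col 5 has {2,3,4,7}; box has {1,2,3,6,8} → only 5 remains.
E3 = 9: row 3 has {1,2,3,4}; col 5 has {2,3,4,5,7}; box has {1,2,3,5,6,8} → only 9 remains.
F3 = 7: row 3 has {1,2,3,4,9}; col 6 has {3,4,5,6}; box has {1,2,3,5,6,8,9} → only 7 remains.
A9 = 8: row 9 has {1,2,4,5,6,7}; col 1 has {1,3,9}; box has {1,2,7} → only 8 remains.
F9 = 9: row 9 has {1,2,4,5,6,7,8}; col 6 has {3,4,5,6,7}; box has {4,5,7} → only 9 remains.
A1 = 7: row 1 has {1,2,3,5,6,8,9}; col 1 has {1,3,8,9}; box has {1,2,3,4,9} → only 7 remains.
D1 = 4: row 1 has {1,2,3,5,6,7,8,9}; col 4 has {1,8}; box has {1,2,3,5,6,7,8,9} → only 4 remains.
A5 = 2: row 5 has {4}; col 1 has {1,3,7,8,9}; box has {1,4,5,6,9} → only 2 remains.
H5 = 1: row 5 has {2,4}; col 8 has {3,5,6,7,8,9}; box has {4,5} → only 1 remains.
H6 = 2: row 6 has {3,4,5,6,9}; col 8 has {1,3,5,6,7,8,9}; box has {1,4,5} → only 2 remains.
J6 = 8: row 6 has {2,3,4,5,6,9}; col 9 has {1,4,5,7,9}; box has {1,2,4,5} → only 8 remains.
H7 = 4: row 7 has {1,7}; col 8 has {1,2,3,5,6,7,8,9}; box has {1,5,6,7,9} → only 4 remains.
D9 = 3: row 9 has {1,2,4,5,6,7,8,9}; col 4 has {1,4,8}; box has {4,5,7,9} → only 3 remains.
D6 = 7: row 6 has {2,3,4,5,6,8,9}; col 4 has {1,3,4,8}; box has {3,4} → only 7 remains.
F6 = 1: row 6 has {2,3,4,5,6,7,8,9}; col 6 has {3,4,5,6,7,9}; box has {3,4,7} → only 1 remains.
D5 = 5: in row 5, 5 can only go here (every other open cell in that row sees a 5).
G5 = 9: in row 5, 9 can only go here (every other open cell in that row sees a 9).
D4 = 9: in row 4, 9 can only go here (every other open cell in that row sees a 9).
F4 = 2: in row 4, 2 can only go here (every other open cell in that row sees a 2).
F7 = 8: row 7 has {1,4,7}; col 6 has {1,2,3,4,5,6,7,9}; box has {3,4,5,7,9} → only 8 remains.
G7 = 3: row 7 has {1,4,7,8}; col 7 has {1,2,4,5,6,9}; box has {1,4,5,6,7,9} → only 3 remains.
G8 = 8: row 8 has {5,7,9}; col 7 has {1,2,3,4,5,6,9}; box has {1,3,4,5,6,7,9} → only 8 remains.
J8 = 2: row 8 has {5,7,8,9}; col 9 has {1,4,5,7,8,9}; box has {1,3,4,5,6,7,8,9} → only 2 remains.
G4 = 7: row 4 has {1,2,4,5,9}; col 7 has {1,2,3,4,5,6,8,9}; box has {1,2,4,5,8,9} → only 7 remains.
C7 = 5: row 7 has {1,3,4,7,8}; col 3 has {1,2,4,6,7,9}; box has {1,2,7,8} → only 5 remains.
D8 = 6: row 8 has {2,5,7,8,9}; col 4 has {1,3,4,5,7,8,9}; box has {3,4,5,7,8,9} → only 6 remains.
E8 = 1: row 8 has {2,5,6,7,8,9}; col 5 has {2,3,4,5,7,9}; box has {3,4,5,6,7,8,9} → only 1 remains.
C3 = 8: row 3 has {1,2,3,4,7,9}; col 3 has {1,2,4,5,6,7,9}; box has {1,2,3,4,7,9} → only 8 remains.
C5 = 3: row 5 has {1,2,4,5,9}; col 3 has {1,2,4,5,6,7,8,9}; box has {1,2,4,5,6,9} → only 3 remains.
J5 = 6: row 5 has {1,2,3,4,5,9}; col 9 has {1,2,4,5,7,8,9}; box has {1,2,4,5,7,8,9} → only 6 remains.
A7 = 6: row 7 has {1,3,4,5,7,8}; col 1 has {1,2,3,7,8,9}; box has {1,2,5,7,8} → only 6 remains.

6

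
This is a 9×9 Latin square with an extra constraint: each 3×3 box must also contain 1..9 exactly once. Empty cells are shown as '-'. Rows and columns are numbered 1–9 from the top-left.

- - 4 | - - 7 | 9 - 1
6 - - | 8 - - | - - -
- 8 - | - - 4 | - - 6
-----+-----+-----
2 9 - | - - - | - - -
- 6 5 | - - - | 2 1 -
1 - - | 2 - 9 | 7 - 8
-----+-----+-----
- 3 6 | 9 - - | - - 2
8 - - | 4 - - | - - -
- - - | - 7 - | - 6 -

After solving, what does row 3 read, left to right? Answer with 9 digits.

987154326

row 6, column 2 = 4: row 6 has {1,2,7,8,9}; col 2 has {3,6,8,9}; box has {1,2,5,6,9} → only 4 remains.
row 6, column 3 = 3: row 6 has {1,2,4,7,8,9}; col 3 has {4,5,6}; box has {1,2,4,5,6,9} → only 3 remains.
row 6, column 8 = 5: row 6 has {1,2,3,4,7,8,9}; col 8 has {1,6}; box has {1,2,7,8} → only 5 remains.
row 5, column 1 = 7: row 5 has {1,2,5,6}; col 1 has {1,2,6,8}; box has {1,2,3,4,5,6,9} → only 7 remains.
row 5, column 4 = 3: row 5 has {1,2,5,6,7}; col 4 has {2,4,8,9}; box has {2,9} → only 3 remains.
row 5, column 6 = 8: row 5 has {1,2,3,5,6,7}; col 6 has {4,7,9}; box has {2,3,9} → only 8 remains.
row 6, column 5 = 6: row 6 has {1,2,3,4,5,7,8,9}; col 5 has {7}; box has {2,3,8,9} → only 6 remains.
row 4, column 3 = 8: row 4 has {2,9}; col 3 has {3,4,5,6}; box has {1,2,3,4,5,6,7,9} → only 8 remains.
row 5, column 5 = 4: row 5 has {1,2,3,5,6,7,8}; col 5 has {6,7}; box has {2,3,6,8,9} → only 4 remains.
row 5, column 9 = 9: row 5 has {1,2,3,4,5,6,7,8}; col 9 has {1,2,6,8}; box has {1,2,5,7,8} → only 9 remains.
row 1, column 4 = 6: in row 1, 6 can only go here (every other open cell in that row sees a 6).
row 1, column 8 = 8: in row 1, 8 can only go here (every other open cell in that row sees an 8).
row 4, column 7 = 6: in row 4, 6 can only go here (every other open cell in that row sees a 6).
row 4, column 4 = 7: in row 4, 7 can only go here (every other open cell in that row sees a 7).
row 7, column 8 = 7: in row 7, 7 can only go here (every other open cell in that row sees a 7).
row 3, column 3 = 7: in row 3, 7 can only go here (every other open cell in that row sees a 7).
row 2, column 9 = 7: in row 2, 7 can only go here (every other open cell in that row sees a 7).
row 8, column 6 = 6: in row 8, 6 can only go here (every other open cell in that row sees a 6).
row 8, column 2 = 7: in row 8, 7 can only go here (every other open cell in that row sees a 7).
row 9, column 7 = 8: in row 9, 8 can only go here (every other open cell in that row sees an 8).
row 7, column 5 = 8: in row 7, 8 can only go here (every other open cell in that row sees an 8).
row 8, column 8 = 9: in column 8, 9 can only go here (every other open cell in that column sees a 9).
Singles propagation stalls; row 3, column 7 is still open with candidates {3,5}.
  Try row 3, column 7 = 5: this forces row 3, column 4=1, row 9, column 4=5, row 7, column 6=1, row 7, column 7=4, row 9, column 9=3, row 2, column 7=3; then column 6 has no cell left for 3 — contradiction.
So row 3, column 7 = 3.
row 3, column 8 = 2: row 3 has {3,4,6,7,8}; col 8 has {1,5,6,7,8,9}; box has {1,3,6,7,8,9} → only 2 remains.
row 2, column 8 = 4 (sole candidate).
row 4, column 8 = 3 (sole candidate).
row 4, column 9 = 4 (sole candidate).
row 2, column 7 = 5 (sole candidate).
row 8, column 7 = 1 (sole candidate).
row 7, column 7 = 4 (sole candidate).
row 8, column 3 = 2 (sole candidate).
row 7, column 1 = 5 (sole candidate).
row 7, column 6 = 1 (sole candidate).
row 9, column 2 = 1 (sole candidate).
row 9, column 3 = 9 (sole candidate).
row 9, column 4 = 5 (sole candidate).
row 9, column 9 = 3 (sole candidate).
row 1, column 1 = 3 (sole candidate).
row 2, column 2 = 2 (sole candidate).
row 2, column 3 = 1 (sole candidate).
row 2, column 6 = 3 (sole candidate).
row 3, column 1 = 9: row 3 has {2,3,4,6,7,8}; col 1 has {1,2,3,5,6,7,8}; box has {1,2,3,4,6,7,8} → only 9 remains.
row 3, column 4 = 1: row 3 has {2,3,4,6,7,8,9}; col 4 has {2,3,4,5,6,7,8,9}; box has {3,4,6,7,8} → only 1 remains.
row 3, column 5 = 5: row 3 has {1,2,3,4,6,7,8,9}; col 5 has {4,6,7,8}; box has {1,3,4,6,7,8} → only 5 remains.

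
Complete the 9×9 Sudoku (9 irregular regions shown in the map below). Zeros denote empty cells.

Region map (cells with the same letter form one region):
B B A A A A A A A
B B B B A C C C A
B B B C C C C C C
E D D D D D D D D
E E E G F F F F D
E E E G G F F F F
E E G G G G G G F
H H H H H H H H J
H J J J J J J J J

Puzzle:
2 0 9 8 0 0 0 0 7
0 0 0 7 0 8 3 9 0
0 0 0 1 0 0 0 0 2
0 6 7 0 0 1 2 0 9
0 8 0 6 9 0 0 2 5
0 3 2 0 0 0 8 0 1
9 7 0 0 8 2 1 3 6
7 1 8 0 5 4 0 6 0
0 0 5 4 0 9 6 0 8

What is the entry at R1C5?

3

R2C9 = 4 (sole candidate).
R4C4 = 3 (sole candidate).
R4C5 = 4 (sole candidate).
R4C8 = 8 (sole candidate).
R6C5 = 7 (sole candidate).
R6C6 = 5 (sole candidate).
R6C8 = 4 (sole candidate).
R7C3 = 4 (sole candidate).
R7C4 = 5 (sole candidate).
R8C7 = 9 (sole candidate).
R8C9 = 3 (sole candidate).
R9C1 = 3 (sole candidate).
R9C2 = 2 (sole candidate).
R9C5 = 1 (sole candidate).
R9C8 = 7 (sole candidate).
R1C7 = 5 (sole candidate).
R1C8 = 1 (sole candidate).
R2C2 = 5 (sole candidate).
R3C5 = 6 (sole candidate).
R3C6 = 7 (sole candidate).
R3C7 = 4 (sole candidate).
R3C8 = 5 (sole candidate).
R4C1 = 5 (sole candidate).
R5C3 = 1 (sole candidate).
R5C6 = 3 (sole candidate).
R5C7 = 7 (sole candidate).
R6C1 = 6 (sole candidate).
R6C4 = 9 (sole candidate).
R8C4 = 2 (sole candidate).
R1C2 = 4 (sole candidate).
R1C5 = 3: row 1 has {1,2,4,5,7,8,9}; col 5 has {1,4,5,6,7,8,9}; region has {1,4,5,7,8,9} → only 3 remains.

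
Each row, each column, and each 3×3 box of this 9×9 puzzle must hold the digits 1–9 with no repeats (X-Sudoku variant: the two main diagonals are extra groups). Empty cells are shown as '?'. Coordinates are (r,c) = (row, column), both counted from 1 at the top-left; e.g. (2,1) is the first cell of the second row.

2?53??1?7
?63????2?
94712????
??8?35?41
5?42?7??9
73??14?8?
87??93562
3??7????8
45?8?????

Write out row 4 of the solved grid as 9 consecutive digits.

628935741

(1,2) = 8: row 1 has {1,2,3,5,7}; col 2 has {3,4,5,6,7}; box has {2,3,4,5,6,7,9} → only 8 remains.
(1,8) = 9: row 1 has {1,2,3,5,7,8}; col 8 has {2,4,6,8}; box has {1,2,7} → only 9 remains.
(2,1) = 1: row 2 has {2,3,6}; col 1 has {2,3,4,5,7,8,9}; box has {2,3,4,5,6,7,8,9} → only 1 remains.
(4,1) = 6: row 4 has {1,3,4,5,8}; col 1 has {1,2,3,4,5,7,8,9}; box has {3,4,5,7,8} → only 6 remains.
(4,4) = 9: row 4 has {1,3,4,5,6,8}; col 4 has {1,2,3,7,8}; box has {1,2,3,4,5,7}; main diagonal has {2,4,5,6,7} → only 9 remains.
(5,2) = 1: row 5 has {2,4,5,7,9}; col 2 has {3,4,5,6,7,8}; box has {3,4,5,6,7,8} → only 1 remains.
(5,5) = 8: row 5 has {1,2,4,5,7,9}; col 5 has {1,2,3,9}; box has {1,2,3,4,5,7,9}; main diagonal has {2,4,5,6,7,9}; anti-diagonal has {2,4,5,7} → only 8 remains.
(5,8) = 3: row 5 has {1,2,4,5,7,8,9}; col 8 has {2,4,6,8,9}; box has {1,4,8,9} → only 3 remains.
(6,4) = 6: row 6 has {1,3,4,7,8}; col 4 has {1,2,3,7,8,9}; box has {1,2,3,4,5,7,8,9}; anti-diagonal has {2,4,5,7,8} → only 6 remains.
(6,7) = 2: row 6 has {1,3,4,6,7,8}; col 7 has {1,5}; box has {1,3,4,8,9} → only 2 remains.
(6,9) = 5: row 6 has {1,2,3,4,6,7,8}; col 9 has {1,2,7,8,9}; box has {1,2,3,4,8,9} → only 5 remains.
(7,3) = 1: row 7 has {2,3,5,6,7,8,9}; col 3 has {3,4,5,7,8}; box has {3,4,5,7,8}; anti-diagonal has {2,4,5,6,7,8} → only 1 remains.
(7,4) = 4: row 7 has {1,2,3,5,6,7,8,9}; col 4 has {1,2,3,6,7,8,9}; box has {3,7,8,9} → only 4 remains.
(8,2) = 9: row 8 has {3,7,8}; col 2 has {1,3,4,5,6,7,8}; box has {1,3,4,5,7,8}; anti-diagonal has {1,2,4,5,6,7,8} → only 9 remains.
(8,7) = 4: row 8 has {3,7,8,9}; col 7 has {1,2,5}; box has {2,5,6,8} → only 4 remains.
(8,8) = 1: row 8 has {3,4,7,8,9}; col 8 has {2,3,4,6,8,9}; box has {2,4,5,6,8}; main diagonal has {2,4,5,6,7,8,9} → only 1 remains.
(9,5) = 6: row 9 has {4,5,8}; col 5 has {1,2,3,8,9}; box has {3,4,7,8,9} → only 6 remains.
(9,8) = 7: row 9 has {4,5,6,8}; col 8 has {1,2,3,4,6,8,9}; box has {1,2,4,5,6,8} → only 7 remains.
(9,9) = 3: row 9 has {4,5,6,7,8}; col 9 has {1,2,5,7,8,9}; box has {1,2,4,5,6,7,8}; main diagonal has {1,2,4,5,6,7,8,9} → only 3 remains.
(1,5) = 4: row 1 has {1,2,3,5,7,8,9}; col 5 has {1,2,3,6,8,9}; box has {1,2,3} → only 4 remains.
(1,6) = 6: row 1 has {1,2,3,4,5,7,8,9}; col 6 has {3,4,5,7}; box has {1,2,3,4} → only 6 remains.
(2,4) = 5: row 2 has {1,2,3,6}; col 4 has {1,2,3,4,6,7,8,9}; box has {1,2,3,4,6} → only 5 remains.
(2,5) = 7: row 2 has {1,2,3,5,6}; col 5 has {1,2,3,4,6,8,9}; box has {1,2,3,4,5,6} → only 7 remains.
(2,7) = 8: row 2 has {1,2,3,5,6,7}; col 7 has {1,2,4,5}; box has {1,2,7,9} → only 8 remains.
(2,9) = 4: row 2 has {1,2,3,5,6,7,8}; col 9 has {1,2,3,5,7,8,9}; box has {1,2,7,8,9} → only 4 remains.
(3,6) = 8: row 3 has {1,2,4,7,9}; col 6 has {3,4,5,6,7}; box has {1,2,3,4,5,6,7} → only 8 remains.
(3,7) = 3: row 3 has {1,2,4,7,8,9}; col 7 has {1,2,4,5,8}; box has {1,2,4,7,8,9}; anti-diagonal has {1,2,4,5,6,7,8,9} → only 3 remains.
(3,8) = 5: row 3 has {1,2,3,4,7,8,9}; col 8 has {1,2,3,4,6,7,8,9}; box has {1,2,3,4,7,8,9} → only 5 remains.
(3,9) = 6: row 3 has {1,2,3,4,5,7,8,9}; col 9 has {1,2,3,4,5,7,8,9}; box has {1,2,3,4,5,7,8,9} → only 6 remains.
(4,2) = 2: row 4 has {1,3,4,5,6,8,9}; col 2 has {1,3,4,5,6,7,8,9}; box has {1,3,4,5,6,7,8} → only 2 remains.
(4,7) = 7: row 4 has {1,2,3,4,5,6,8,9}; col 7 has {1,2,3,4,5,8}; box has {1,2,3,4,5,8,9} → only 7 remains.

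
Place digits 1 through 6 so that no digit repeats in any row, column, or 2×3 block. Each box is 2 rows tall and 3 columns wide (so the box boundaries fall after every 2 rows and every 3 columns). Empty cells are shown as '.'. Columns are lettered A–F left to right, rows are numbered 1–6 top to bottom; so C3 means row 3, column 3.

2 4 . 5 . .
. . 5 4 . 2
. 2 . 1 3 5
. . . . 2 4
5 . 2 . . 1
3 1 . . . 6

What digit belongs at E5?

F1 = 3: row 1 has {2,4,5}; col 6 has {1,2,4,5,6}; box has {2,4,5} → only 3 remains.
D4 = 6: row 4 has {2,4}; col 4 has {1,4,5}; box has {1,2,3,4,5} → only 6 remains.
B5 = 6: row 5 has {1,2,5}; col 2 has {1,2,4}; box has {1,2,3,5} → only 6 remains.
D5 = 3: row 5 has {1,2,5,6}; col 4 has {1,4,5,6}; box has {1,6} → only 3 remains.
E5 = 4: row 5 has {1,2,3,5,6}; col 5 has {2,3}; box has {1,3,6} → only 4 remains.

4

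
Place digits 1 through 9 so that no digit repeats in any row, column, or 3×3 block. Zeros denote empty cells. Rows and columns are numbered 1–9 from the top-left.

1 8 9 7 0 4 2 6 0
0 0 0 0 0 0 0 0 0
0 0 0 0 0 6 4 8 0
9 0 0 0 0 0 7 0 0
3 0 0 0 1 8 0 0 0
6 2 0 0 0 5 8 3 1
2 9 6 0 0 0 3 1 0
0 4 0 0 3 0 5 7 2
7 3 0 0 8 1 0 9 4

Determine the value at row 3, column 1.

row 1, column 5 = 5: row 1 has {1,2,4,6,7,8,9}; col 5 has {1,3,8}; box has {4,6,7} → only 5 remains.
row 1, column 9 = 3: row 1 has {1,2,4,5,6,7,8,9}; col 9 has {1,2,4}; box has {2,4,6,8} → only 3 remains.
row 2, column 8 = 5: row 2 has {}; col 8 has {1,3,6,7,8,9}; box has {2,3,4,6,8} → only 5 remains.
row 3, column 1 = 5: row 3 has {4,6,8}; col 1 has {1,2,3,6,7,9}; box has {1,8,9} → only 5 remains.

5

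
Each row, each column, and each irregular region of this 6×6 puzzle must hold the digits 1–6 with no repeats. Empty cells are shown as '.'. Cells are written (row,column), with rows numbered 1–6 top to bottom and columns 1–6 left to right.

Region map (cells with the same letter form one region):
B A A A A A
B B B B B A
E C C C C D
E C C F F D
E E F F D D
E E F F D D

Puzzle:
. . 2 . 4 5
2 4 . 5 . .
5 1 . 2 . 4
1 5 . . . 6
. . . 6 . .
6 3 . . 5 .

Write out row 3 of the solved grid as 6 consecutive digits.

(1,1) = 3 (sole candidate).
(1,2) = 6 (sole candidate).
(1,4) = 1 (sole candidate).
(2,6) = 3 (sole candidate).
(5,1) = 4 (sole candidate).
(5,2) = 2 (sole candidate).
(5,6) = 1 (sole candidate).
(6,4) = 4 (sole candidate).
(6,6) = 2 (sole candidate).
(4,4) = 3 (sole candidate).
(4,5) = 2 (sole candidate).
(5,3) = 5 (sole candidate).
(5,5) = 3 (sole candidate).
(6,3) = 1 (sole candidate).
(2,3) = 6 (sole candidate).
(2,5) = 1 (sole candidate).
(3,3) = 3: row 3 has {1,2,4,5}; col 3 has {1,2,5,6}; region has {1,2,5} → only 3 remains.
(3,5) = 6: row 3 has {1,2,3,4,5}; col 5 has {1,2,3,4,5}; region has {1,2,3,5} → only 6 remains.

513264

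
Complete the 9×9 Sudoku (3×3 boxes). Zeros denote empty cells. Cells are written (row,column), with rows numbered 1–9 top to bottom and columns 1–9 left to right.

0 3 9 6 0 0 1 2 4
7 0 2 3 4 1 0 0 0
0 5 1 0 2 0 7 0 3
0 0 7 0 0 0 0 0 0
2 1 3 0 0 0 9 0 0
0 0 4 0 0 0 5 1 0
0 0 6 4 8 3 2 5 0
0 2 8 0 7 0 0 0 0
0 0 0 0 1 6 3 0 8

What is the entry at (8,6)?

5

(1,1) = 8 (sole candidate).
(1,5) = 5 (sole candidate).
(1,6) = 7 (sole candidate).
(2,2) = 6 (sole candidate).
(2,7) = 8 (sole candidate).
(2,8) = 9 (sole candidate).
(2,9) = 5 (sole candidate).
(3,1) = 4 (sole candidate).
(3,8) = 6 (sole candidate).
(5,5) = 6 (sole candidate).
(5,9) = 7 (sole candidate).
(8,8) = 4 (sole candidate).
(9,3) = 5 (sole candidate).
(9,8) = 7 (sole candidate).
(5,8) = 8 (sole candidate).
(8,7) = 6 (sole candidate).
(9,1) = 9 (sole candidate).
(9,2) = 4 (sole candidate).
(9,4) = 2 (sole candidate).
(4,7) = 4 (sole candidate).
(4,8) = 3 (sole candidate).
(5,4) = 5 (sole candidate).
(5,6) = 4 (sole candidate).
(6,1) = 6 (sole candidate).
(6,9) = 2 (sole candidate).
(7,1) = 1 (sole candidate).
(7,2) = 7 (sole candidate).
(7,9) = 9 (sole candidate).
(8,1) = 3 (sole candidate).
(8,4) = 9 (sole candidate).
(8,6) = 5: row 8 has {2,3,4,6,7,8,9}; col 6 has {1,3,4,6,7}; box has {1,2,3,4,6,7,8,9} → only 5 remains.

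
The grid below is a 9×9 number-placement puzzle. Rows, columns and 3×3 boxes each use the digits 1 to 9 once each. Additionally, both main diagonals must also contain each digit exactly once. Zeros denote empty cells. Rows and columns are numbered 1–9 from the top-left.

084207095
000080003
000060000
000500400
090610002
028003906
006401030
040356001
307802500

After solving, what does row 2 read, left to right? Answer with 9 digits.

r1c1 = 6 (sole candidate).
r1c5 = 3 (sole candidate).
r1c7 = 1 (sole candidate).
r2c2 = 7: row 2 has {3,8}; col 2 has {2,4,8,9}; box has {4,6,8}; main diagonal has {1,3,5,6} → only 7 remains.
r2c8 = 2: row 2 has {3,7,8}; col 8 has {3,9}; box has {1,3,5,9}; anti-diagonal has {1,3,4,5,6} → only 2 remains.
r6c4 = 7 (sole candidate).
r6c5 = 4 (sole candidate).
r7c2 = 5 (sole candidate).
r8c8 = 8 (sole candidate).
r9c2 = 1 (sole candidate).
r9c5 = 9 (sole candidate).
r9c9 = 4 (sole candidate).
r2c7 = 6: row 2 has {2,3,7,8}; col 7 has {1,4,5,9}; box has {1,2,3,5,9} → only 6 remains.
r3c2 = 3 (sole candidate).
r3c7 = 8 (sole candidate).
r3c9 = 7 (sole candidate).
r4c2 = 6 (sole candidate).
r4c5 = 2 (sole candidate).
r4c6 = 9 (sole candidate).
r4c9 = 8 (sole candidate).
r5c6 = 8 (sole candidate).
r7c5 = 7 (sole candidate).
r7c7 = 2 (sole candidate).
r7c9 = 9 (sole candidate).
r8c7 = 7 (sole candidate).
r9c8 = 6 (sole candidate).
r3c3 = 9 (sole candidate).
r3c4 = 1 (sole candidate).
r3c8 = 4 (sole candidate).
r5c7 = 3 (sole candidate).
r7c1 = 8 (sole candidate).
r8c3 = 2 (sole candidate).
r2c4 = 9: row 2 has {2,3,6,7,8}; col 4 has {1,2,3,4,5,6,7,8}; box has {1,2,3,6,7,8} → only 9 remains.
r3c6 = 5 (sole candidate).
r5c3 = 5 (sole candidate).
r5c8 = 7 (sole candidate).
r6c1 = 1 (sole candidate).
r6c8 = 5 (sole candidate).
r8c1 = 9 (sole candidate).
r2c1 = 5: row 2 has {2,3,6,7,8,9}; col 1 has {1,3,6,8,9}; box has {3,4,6,7,8,9} → only 5 remains.
r2c3 = 1: row 2 has {2,3,5,6,7,8,9}; col 3 has {2,4,5,6,7,8,9}; box has {3,4,5,6,7,8,9} → only 1 remains.
r2c6 = 4: row 2 has {1,2,3,5,6,7,8,9}; col 6 has {1,2,3,5,6,7,8,9}; box has {1,2,3,5,6,7,8,9} → only 4 remains.

571984623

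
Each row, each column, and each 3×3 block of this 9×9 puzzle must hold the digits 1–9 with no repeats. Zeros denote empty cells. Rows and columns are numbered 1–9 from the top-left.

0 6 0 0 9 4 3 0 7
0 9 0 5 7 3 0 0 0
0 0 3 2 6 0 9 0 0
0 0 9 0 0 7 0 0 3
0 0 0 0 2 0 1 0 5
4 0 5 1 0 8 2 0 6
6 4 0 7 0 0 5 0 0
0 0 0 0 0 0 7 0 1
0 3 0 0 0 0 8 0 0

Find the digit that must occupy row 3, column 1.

7

row 1, column 4 = 8: row 1 has {3,4,6,7,9}; col 4 has {1,2,5,7}; box has {2,3,4,5,6,7,9} → only 8 remains.
row 3, column 6 = 1: row 3 has {2,3,6,9}; col 6 has {3,4,7,8}; box has {2,3,4,5,6,7,8,9} → only 1 remains.
row 4, column 7 = 4: row 4 has {3,7,9}; col 7 has {1,2,3,5,7,8,9}; box has {1,2,3,5,6} → only 4 remains.
row 4, column 8 = 8: row 4 has {3,4,7,9}; col 8 has {}; box has {1,2,3,4,5,6} → only 8 remains.
row 6, column 2 = 7: row 6 has {1,2,4,5,6,8}; col 2 has {3,4,6,9}; box has {4,5,9} → only 7 remains.
row 6, column 5 = 3: row 6 has {1,2,4,5,6,7,8}; col 5 has {2,6,7,9}; box has {1,2,7,8} → only 3 remains.
row 6, column 8 = 9: row 6 has {1,2,3,4,5,6,7,8}; col 8 has {8}; box has {1,2,3,4,5,6,8} → only 9 remains.
row 2, column 7 = 6: row 2 has {3,5,7,9}; col 7 has {1,2,3,4,5,7,8,9}; box has {3,7,9} → only 6 remains.
row 4, column 4 = 6: row 4 has {3,4,7,8,9}; col 4 has {1,2,5,7,8}; box has {1,2,3,7,8} → only 6 remains.
row 4, column 5 = 5: row 4 has {3,4,6,7,8,9}; col 5 has {2,3,6,7,9}; box has {1,2,3,6,7,8} → only 5 remains.
row 5, column 2 = 8: row 5 has {1,2,5}; col 2 has {3,4,6,7,9}; box has {4,5,7,9} → only 8 remains.
row 5, column 3 = 6: row 5 has {1,2,5,8}; col 3 has {3,5,9}; box has {4,5,7,8,9} → only 6 remains.
row 5, column 6 = 9: row 5 has {1,2,5,6,8}; col 6 has {1,3,4,7,8}; box has {1,2,3,5,6,7,8} → only 9 remains.
row 5, column 8 = 7: row 5 has {1,2,5,6,8,9}; col 8 has {8,9}; box has {1,2,3,4,5,6,8,9} → only 7 remains.
row 7, column 6 = 2: row 7 has {4,5,6,7}; col 6 has {1,3,4,7,8,9}; box has {7} → only 2 remains.
row 7, column 8 = 3: row 7 has {2,4,5,6,7}; col 8 has {7,8,9}; box has {1,5,7,8} → only 3 remains.
row 7, column 9 = 9: row 7 has {2,3,4,5,6,7}; col 9 has {1,3,5,6,7}; box has {1,3,5,7,8} → only 9 remains.
row 3, column 2 = 5: row 3 has {1,2,3,6,9}; col 2 has {3,4,6,7,8,9}; box has {3,6,9} → only 5 remains.
row 3, column 8 = 4: row 3 has {1,2,3,5,6,9}; col 8 has {3,7,8,9}; box has {3,6,7,9} → only 4 remains.
row 3, column 9 = 8: row 3 has {1,2,3,4,5,6,9}; col 9 has {1,3,5,6,7,9}; box has {3,4,6,7,9} → only 8 remains.
row 5, column 1 = 3: row 5 has {1,2,5,6,7,8,9}; col 1 has {4,6}; box has {4,5,6,7,8,9} → only 3 remains.
row 5, column 4 = 4: row 5 has {1,2,3,5,6,7,8,9}; col 4 has {1,2,5,6,7,8}; box has {1,2,3,5,6,7,8,9} → only 4 remains.
row 8, column 2 = 2: row 8 has {1,7}; col 2 has {3,4,5,6,7,8,9}; box has {3,4,6} → only 2 remains.
row 8, column 3 = 8: row 8 has {1,2,7}; col 3 has {3,5,6,9}; box has {2,3,4,6} → only 8 remains.
row 8, column 5 = 4: row 8 has {1,2,7,8}; col 5 has {2,3,5,6,7,9}; box has {2,7} → only 4 remains.
row 8, column 8 = 6: row 8 has {1,2,4,7,8}; col 8 has {3,4,7,8,9}; box has {1,3,5,7,8,9} → only 6 remains.
row 9, column 4 = 9: row 9 has {3,8}; col 4 has {1,2,4,5,6,7,8}; box has {2,4,7} → only 9 remains.
row 9, column 5 = 1: row 9 has {3,8,9}; col 5 has {2,3,4,5,6,7,9}; box has {2,4,7,9} → only 1 remains.
row 9, column 8 = 2: row 9 has {1,3,8,9}; col 8 has {3,4,6,7,8,9}; box has {1,3,5,6,7,8,9} → only 2 remains.
row 9, column 9 = 4: row 9 has {1,2,3,8,9}; col 9 has {1,3,5,6,7,8,9}; box has {1,2,3,5,6,7,8,9} → only 4 remains.
row 2, column 8 = 1: row 2 has {3,5,6,7,9}; col 8 has {2,3,4,6,7,8,9}; box has {3,4,6,7,8,9} → only 1 remains.
row 2, column 9 = 2: row 2 has {1,3,5,6,7,9}; col 9 has {1,3,4,5,6,7,8,9}; box has {1,3,4,6,7,8,9} → only 2 remains.
row 3, column 1 = 7: row 3 has {1,2,3,4,5,6,8,9}; col 1 has {3,4,6}; box has {3,5,6,9} → only 7 remains.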